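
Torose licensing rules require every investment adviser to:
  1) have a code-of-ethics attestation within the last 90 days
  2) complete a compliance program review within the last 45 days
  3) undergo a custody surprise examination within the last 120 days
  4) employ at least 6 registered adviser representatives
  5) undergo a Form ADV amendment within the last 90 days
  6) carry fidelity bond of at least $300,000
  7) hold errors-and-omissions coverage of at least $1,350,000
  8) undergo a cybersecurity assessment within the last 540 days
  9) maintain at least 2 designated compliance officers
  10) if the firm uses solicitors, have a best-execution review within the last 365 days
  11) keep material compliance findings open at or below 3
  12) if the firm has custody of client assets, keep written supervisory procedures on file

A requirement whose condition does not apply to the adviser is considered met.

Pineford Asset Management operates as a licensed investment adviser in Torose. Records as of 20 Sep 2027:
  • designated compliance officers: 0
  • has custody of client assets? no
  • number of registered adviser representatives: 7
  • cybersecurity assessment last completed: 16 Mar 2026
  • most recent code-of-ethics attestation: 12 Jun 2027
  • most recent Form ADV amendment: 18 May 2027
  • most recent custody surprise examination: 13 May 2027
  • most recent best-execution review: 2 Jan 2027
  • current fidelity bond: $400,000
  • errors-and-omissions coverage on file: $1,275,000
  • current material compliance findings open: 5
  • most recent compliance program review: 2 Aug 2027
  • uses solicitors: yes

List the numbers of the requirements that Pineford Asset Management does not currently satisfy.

1, 2, 3, 5, 7, 8, 9, 11

1. code-of-ethics attestation 100 days ago vs limit 90 → not met
2. compliance program review 49 days ago vs limit 45 → not met
3. custody surprise examination 130 days ago vs limit 120 → not met
4. registered adviser representatives 7 ≥ 6 → met
5. Form ADV amendment 125 days ago vs limit 90 → not met
6. fidelity bond $400,000 ≥ $300,000 → met
7. errors-and-omissions coverage $1,275,000 < $1,350,000 → not met
8. cybersecurity assessment 553 days ago vs limit 540 → not met
9. designated compliance officers 0 < 2 → not met
10. condition 'uses solicitors' holds; best-execution review 261 days ago vs limit 365 → met
11. material compliance findings open 5 > 3 → not met
12. condition 'has custody of client assets' does not hold → requirement n/a → met
Not met: 1, 2, 3, 5, 7, 8, 9, 11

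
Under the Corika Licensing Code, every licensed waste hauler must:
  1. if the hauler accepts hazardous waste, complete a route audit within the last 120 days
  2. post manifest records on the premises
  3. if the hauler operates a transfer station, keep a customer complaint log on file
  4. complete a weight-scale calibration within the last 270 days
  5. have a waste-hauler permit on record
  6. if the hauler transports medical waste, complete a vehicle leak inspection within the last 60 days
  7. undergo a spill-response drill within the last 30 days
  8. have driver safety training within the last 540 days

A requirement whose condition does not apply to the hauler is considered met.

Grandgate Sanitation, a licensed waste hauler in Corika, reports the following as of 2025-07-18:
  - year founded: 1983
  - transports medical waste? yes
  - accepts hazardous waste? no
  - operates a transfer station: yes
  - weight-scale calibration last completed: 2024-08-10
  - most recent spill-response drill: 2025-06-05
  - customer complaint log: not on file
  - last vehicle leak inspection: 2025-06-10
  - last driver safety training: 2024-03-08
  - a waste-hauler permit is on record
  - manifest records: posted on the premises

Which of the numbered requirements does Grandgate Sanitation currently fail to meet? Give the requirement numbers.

1. condition 'accepts hazardous waste' does not hold → requirement n/a → met
2. manifest records present → met
3. condition 'operates a transfer station' holds; customer complaint log absent → not met
4. weight-scale calibration 342 days ago vs limit 270 → not met
5. waste-hauler permit present → met
6. condition 'transports medical waste' holds; vehicle leak inspection 38 days ago vs limit 60 → met
7. spill-response drill 43 days ago vs limit 30 → not met
8. driver safety training 497 days ago vs limit 540 → met
Not met: 3, 4, 7

3, 4, 7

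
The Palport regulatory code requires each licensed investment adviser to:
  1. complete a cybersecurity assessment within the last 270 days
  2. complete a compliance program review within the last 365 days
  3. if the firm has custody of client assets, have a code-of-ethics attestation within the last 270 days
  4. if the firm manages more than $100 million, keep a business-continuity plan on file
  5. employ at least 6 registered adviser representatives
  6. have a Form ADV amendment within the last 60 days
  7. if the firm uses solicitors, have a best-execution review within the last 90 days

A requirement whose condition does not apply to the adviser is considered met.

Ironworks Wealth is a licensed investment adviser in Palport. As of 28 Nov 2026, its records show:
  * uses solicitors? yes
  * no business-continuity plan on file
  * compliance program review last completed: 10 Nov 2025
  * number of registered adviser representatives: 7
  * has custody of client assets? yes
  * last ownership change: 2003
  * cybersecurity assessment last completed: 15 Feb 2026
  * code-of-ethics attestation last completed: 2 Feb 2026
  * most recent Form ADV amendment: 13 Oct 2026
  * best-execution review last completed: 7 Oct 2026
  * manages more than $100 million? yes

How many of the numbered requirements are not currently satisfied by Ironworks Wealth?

1. cybersecurity assessment 286 days ago vs limit 270 → not met
2. compliance program review 383 days ago vs limit 365 → not met
3. condition 'has custody of client assets' holds; code-of-ethics attestation 299 days ago vs limit 270 → not met
4. condition 'manages more than $100 million' holds; business-continuity plan absent → not met
5. registered adviser representatives 7 ≥ 6 → met
6. Form ADV amendment 46 days ago vs limit 60 → met
7. condition 'uses solicitors' holds; best-execution review 52 days ago vs limit 90 → met
Not met: 4 of 7

4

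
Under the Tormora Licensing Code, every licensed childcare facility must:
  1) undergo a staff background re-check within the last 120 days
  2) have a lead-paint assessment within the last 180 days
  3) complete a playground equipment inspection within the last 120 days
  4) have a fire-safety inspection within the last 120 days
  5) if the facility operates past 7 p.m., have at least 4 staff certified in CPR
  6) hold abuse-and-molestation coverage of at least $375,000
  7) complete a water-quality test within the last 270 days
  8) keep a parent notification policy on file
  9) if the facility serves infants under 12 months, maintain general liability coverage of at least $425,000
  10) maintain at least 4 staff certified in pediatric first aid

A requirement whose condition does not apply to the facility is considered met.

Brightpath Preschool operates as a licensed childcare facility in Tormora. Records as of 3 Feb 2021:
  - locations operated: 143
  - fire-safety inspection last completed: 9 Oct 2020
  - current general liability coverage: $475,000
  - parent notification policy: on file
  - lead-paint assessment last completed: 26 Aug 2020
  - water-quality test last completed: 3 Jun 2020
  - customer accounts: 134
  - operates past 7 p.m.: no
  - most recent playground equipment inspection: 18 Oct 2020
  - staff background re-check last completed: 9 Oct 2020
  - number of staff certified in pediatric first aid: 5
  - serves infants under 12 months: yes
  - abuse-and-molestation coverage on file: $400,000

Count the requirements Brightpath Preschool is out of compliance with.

1. staff background re-check 117 days ago vs limit 120 → met
2. lead-paint assessment 161 days ago vs limit 180 → met
3. playground equipment inspection 108 days ago vs limit 120 → met
4. fire-safety inspection 117 days ago vs limit 120 → met
5. condition 'operates past 7 p.m.' does not hold → requirement n/a → met
6. abuse-and-molestation coverage $400,000 ≥ $375,000 → met
7. water-quality test 245 days ago vs limit 270 → met
8. parent notification policy present → met
9. condition 'serves infants under 12 months' holds; general liability coverage $475,000 ≥ $425,000 → met
10. staff certified in pediatric first aid 5 ≥ 4 → met
Not met: 0 of 10

0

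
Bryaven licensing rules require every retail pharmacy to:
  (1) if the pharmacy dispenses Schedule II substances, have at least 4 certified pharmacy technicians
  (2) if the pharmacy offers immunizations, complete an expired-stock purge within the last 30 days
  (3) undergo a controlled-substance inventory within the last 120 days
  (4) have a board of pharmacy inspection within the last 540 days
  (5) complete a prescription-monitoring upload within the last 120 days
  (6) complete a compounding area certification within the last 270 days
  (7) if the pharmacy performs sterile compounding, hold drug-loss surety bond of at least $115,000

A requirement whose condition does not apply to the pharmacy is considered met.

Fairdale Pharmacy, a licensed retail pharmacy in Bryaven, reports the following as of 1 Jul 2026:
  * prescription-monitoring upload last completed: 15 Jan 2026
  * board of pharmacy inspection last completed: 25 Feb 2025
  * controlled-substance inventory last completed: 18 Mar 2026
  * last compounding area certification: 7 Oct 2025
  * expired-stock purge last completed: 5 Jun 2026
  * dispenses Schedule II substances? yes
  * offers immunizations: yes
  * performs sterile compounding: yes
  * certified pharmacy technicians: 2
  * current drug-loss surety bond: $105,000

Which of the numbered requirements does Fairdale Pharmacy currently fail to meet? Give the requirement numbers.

1, 5, 7

1. condition 'dispenses Schedule II substances' holds; certified pharmacy technicians 2 < 4 → not met
2. condition 'offers immunizations' holds; expired-stock purge 26 days ago vs limit 30 → met
3. controlled-substance inventory 105 days ago vs limit 120 → met
4. board of pharmacy inspection 491 days ago vs limit 540 → met
5. prescription-monitoring upload 167 days ago vs limit 120 → not met
6. compounding area certification 267 days ago vs limit 270 → met
7. condition 'performs sterile compounding' holds; drug-loss surety bond $105,000 < $115,000 → not met
Not met: 1, 5, 7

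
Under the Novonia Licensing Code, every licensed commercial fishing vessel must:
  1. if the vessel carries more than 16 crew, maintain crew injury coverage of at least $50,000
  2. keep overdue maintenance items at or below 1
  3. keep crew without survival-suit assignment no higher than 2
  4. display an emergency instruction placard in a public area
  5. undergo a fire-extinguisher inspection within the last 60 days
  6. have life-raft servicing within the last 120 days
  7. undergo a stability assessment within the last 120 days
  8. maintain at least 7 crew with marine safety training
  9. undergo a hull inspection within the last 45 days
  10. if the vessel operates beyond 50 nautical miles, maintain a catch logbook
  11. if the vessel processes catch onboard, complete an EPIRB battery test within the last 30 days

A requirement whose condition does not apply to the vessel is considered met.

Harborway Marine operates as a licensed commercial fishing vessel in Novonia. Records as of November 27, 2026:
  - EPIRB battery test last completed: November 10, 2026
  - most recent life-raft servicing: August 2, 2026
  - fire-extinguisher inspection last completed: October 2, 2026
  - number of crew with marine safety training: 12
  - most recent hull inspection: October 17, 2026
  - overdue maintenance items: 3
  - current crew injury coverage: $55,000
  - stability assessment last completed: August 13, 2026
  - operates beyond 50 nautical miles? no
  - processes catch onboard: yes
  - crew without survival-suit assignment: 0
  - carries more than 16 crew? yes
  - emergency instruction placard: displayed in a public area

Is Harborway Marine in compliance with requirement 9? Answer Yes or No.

Yes

9. hull inspection 41 days ago vs limit 45 → met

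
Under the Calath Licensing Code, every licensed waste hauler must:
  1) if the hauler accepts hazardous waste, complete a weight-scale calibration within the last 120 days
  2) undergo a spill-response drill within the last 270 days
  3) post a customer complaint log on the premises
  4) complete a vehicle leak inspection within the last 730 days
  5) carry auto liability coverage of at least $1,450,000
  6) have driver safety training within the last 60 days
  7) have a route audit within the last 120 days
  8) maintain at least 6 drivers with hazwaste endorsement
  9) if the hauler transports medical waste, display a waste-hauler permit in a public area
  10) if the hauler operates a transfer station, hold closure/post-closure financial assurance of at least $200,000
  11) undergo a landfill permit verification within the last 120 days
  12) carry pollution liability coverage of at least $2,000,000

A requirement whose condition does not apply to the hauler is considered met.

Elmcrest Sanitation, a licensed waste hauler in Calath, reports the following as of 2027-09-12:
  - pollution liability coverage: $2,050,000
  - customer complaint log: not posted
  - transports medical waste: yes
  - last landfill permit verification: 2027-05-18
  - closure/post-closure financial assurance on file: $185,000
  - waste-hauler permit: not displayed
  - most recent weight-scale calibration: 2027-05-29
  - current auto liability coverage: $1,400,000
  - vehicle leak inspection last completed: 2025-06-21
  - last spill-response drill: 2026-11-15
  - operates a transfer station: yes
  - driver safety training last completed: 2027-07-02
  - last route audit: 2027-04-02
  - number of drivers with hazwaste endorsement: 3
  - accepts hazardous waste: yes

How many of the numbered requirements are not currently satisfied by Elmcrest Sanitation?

9

1. condition 'accepts hazardous waste' holds; weight-scale calibration 106 days ago vs limit 120 → met
2. spill-response drill 301 days ago vs limit 270 → not met
3. customer complaint log absent → not met
4. vehicle leak inspection 813 days ago vs limit 730 → not met
5. auto liability coverage $1,400,000 < $1,450,000 → not met
6. driver safety training 72 days ago vs limit 60 → not met
7. route audit 163 days ago vs limit 120 → not met
8. drivers with hazwaste endorsement 3 < 6 → not met
9. condition 'transports medical waste' holds; waste-hauler permit absent → not met
10. condition 'operates a transfer station' holds; closure/post-closure financial assurance $185,000 < $200,000 → not met
11. landfill permit verification 117 days ago vs limit 120 → met
12. pollution liability coverage $2,050,000 ≥ $2,000,000 → met
Not met: 9 of 12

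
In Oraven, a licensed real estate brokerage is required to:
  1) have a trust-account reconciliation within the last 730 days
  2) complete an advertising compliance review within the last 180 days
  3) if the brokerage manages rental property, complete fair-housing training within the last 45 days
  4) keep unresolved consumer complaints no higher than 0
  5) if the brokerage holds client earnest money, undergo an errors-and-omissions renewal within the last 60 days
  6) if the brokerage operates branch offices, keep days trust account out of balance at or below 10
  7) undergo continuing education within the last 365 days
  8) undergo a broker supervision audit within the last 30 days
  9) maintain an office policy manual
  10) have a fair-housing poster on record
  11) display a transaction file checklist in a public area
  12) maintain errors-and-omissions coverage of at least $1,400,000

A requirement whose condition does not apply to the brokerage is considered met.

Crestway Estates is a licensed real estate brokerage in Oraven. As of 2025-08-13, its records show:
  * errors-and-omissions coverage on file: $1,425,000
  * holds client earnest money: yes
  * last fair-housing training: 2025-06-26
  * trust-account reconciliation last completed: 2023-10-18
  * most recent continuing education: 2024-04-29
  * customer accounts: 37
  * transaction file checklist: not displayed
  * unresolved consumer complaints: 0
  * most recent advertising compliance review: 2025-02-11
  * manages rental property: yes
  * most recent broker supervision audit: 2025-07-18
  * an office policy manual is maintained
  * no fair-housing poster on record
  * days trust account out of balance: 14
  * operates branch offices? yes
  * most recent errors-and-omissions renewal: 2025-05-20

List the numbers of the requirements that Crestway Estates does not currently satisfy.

1. trust-account reconciliation 665 days ago vs limit 730 → met
2. advertising compliance review 183 days ago vs limit 180 → not met
3. condition 'manages rental property' holds; fair-housing training 48 days ago vs limit 45 → not met
4. unresolved consumer complaints 0 ≤ 0 → met
5. condition 'holds client earnest money' holds; errors-and-omissions renewal 85 days ago vs limit 60 → not met
6. condition 'operates branch offices' holds; days trust account out of balance 14 > 10 → not met
7. continuing education 471 days ago vs limit 365 → not met
8. broker supervision audit 26 days ago vs limit 30 → met
9. office policy manual present → met
10. fair-housing poster absent → not met
11. transaction file checklist absent → not met
12. errors-and-omissions coverage $1,425,000 ≥ $1,400,000 → met
Not met: 2, 3, 5, 6, 7, 10, 11

2, 3, 5, 6, 7, 10, 11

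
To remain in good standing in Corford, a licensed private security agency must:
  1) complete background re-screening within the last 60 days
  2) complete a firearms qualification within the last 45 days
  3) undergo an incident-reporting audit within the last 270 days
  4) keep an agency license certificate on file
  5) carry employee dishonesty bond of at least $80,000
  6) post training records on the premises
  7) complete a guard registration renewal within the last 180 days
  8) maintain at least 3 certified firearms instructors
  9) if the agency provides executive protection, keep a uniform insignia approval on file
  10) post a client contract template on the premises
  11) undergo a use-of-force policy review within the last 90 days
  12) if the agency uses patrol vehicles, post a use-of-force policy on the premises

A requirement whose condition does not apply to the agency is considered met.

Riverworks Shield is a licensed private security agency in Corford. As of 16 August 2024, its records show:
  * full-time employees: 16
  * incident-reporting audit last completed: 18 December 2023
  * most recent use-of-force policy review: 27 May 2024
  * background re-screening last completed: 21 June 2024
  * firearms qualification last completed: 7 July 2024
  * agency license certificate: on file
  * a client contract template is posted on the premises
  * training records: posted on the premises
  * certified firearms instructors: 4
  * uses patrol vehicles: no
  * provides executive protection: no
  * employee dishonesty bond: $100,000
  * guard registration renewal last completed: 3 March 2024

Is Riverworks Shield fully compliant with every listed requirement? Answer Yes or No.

1. background re-screening 56 days ago vs limit 60 → met
2. firearms qualification 40 days ago vs limit 45 → met
3. incident-reporting audit 242 days ago vs limit 270 → met
4. agency license certificate present → met
5. employee dishonesty bond $100,000 ≥ $80,000 → met
6. training records present → met
7. guard registration renewal 166 days ago vs limit 180 → met
8. certified firearms instructors 4 ≥ 3 → met
9. condition 'provides executive protection' does not hold → requirement n/a → met
10. client contract template present → met
11. use-of-force policy review 81 days ago vs limit 90 → met
12. condition 'uses patrol vehicles' does not hold → requirement n/a → met
All met.

Yes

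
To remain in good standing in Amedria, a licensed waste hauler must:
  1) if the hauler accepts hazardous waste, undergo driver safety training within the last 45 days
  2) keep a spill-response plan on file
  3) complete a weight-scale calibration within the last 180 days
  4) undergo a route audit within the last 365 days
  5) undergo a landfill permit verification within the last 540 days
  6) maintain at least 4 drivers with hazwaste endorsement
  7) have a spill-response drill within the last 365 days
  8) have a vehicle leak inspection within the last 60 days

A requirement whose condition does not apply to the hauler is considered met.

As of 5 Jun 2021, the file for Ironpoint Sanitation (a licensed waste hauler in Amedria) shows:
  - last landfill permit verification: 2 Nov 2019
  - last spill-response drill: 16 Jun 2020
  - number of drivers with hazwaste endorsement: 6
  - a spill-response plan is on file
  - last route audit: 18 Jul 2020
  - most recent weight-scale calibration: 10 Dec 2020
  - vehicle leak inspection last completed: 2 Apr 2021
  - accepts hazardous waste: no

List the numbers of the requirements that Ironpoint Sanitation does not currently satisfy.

1. condition 'accepts hazardous waste' does not hold → requirement n/a → met
2. spill-response plan present → met
3. weight-scale calibration 177 days ago vs limit 180 → met
4. route audit 322 days ago vs limit 365 → met
5. landfill permit verification 581 days ago vs limit 540 → not met
6. drivers with hazwaste endorsement 6 ≥ 4 → met
7. spill-response drill 354 days ago vs limit 365 → met
8. vehicle leak inspection 64 days ago vs limit 60 → not met
Not met: 5, 8

5, 8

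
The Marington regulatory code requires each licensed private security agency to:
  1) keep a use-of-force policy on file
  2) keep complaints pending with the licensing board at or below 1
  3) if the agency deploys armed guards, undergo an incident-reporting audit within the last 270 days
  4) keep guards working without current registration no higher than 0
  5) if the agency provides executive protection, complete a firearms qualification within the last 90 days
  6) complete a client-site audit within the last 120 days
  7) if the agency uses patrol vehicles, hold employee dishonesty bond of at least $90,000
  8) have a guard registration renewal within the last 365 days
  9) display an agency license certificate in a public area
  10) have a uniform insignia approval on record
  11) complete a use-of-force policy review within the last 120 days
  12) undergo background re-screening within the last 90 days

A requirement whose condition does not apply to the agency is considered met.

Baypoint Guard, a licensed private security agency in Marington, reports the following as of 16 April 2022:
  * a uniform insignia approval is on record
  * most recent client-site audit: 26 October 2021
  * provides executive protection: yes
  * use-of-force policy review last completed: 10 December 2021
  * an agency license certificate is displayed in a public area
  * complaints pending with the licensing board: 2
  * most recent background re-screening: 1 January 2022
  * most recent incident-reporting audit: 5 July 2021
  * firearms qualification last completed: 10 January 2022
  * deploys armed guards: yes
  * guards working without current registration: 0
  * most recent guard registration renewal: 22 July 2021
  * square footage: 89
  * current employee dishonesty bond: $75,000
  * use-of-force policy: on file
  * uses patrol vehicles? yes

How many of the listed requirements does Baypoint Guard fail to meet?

7

1. use-of-force policy present → met
2. complaints pending with the licensing board 2 > 1 → not met
3. condition 'deploys armed guards' holds; incident-reporting audit 285 days ago vs limit 270 → not met
4. guards working without current registration 0 ≤ 0 → met
5. condition 'provides executive protection' holds; firearms qualification 96 days ago vs limit 90 → not met
6. client-site audit 172 days ago vs limit 120 → not met
7. condition 'uses patrol vehicles' holds; employee dishonesty bond $75,000 < $90,000 → not met
8. guard registration renewal 268 days ago vs limit 365 → met
9. agency license certificate present → met
10. uniform insignia approval present → met
11. use-of-force policy review 127 days ago vs limit 120 → not met
12. background re-screening 105 days ago vs limit 90 → not met
Not met: 7 of 12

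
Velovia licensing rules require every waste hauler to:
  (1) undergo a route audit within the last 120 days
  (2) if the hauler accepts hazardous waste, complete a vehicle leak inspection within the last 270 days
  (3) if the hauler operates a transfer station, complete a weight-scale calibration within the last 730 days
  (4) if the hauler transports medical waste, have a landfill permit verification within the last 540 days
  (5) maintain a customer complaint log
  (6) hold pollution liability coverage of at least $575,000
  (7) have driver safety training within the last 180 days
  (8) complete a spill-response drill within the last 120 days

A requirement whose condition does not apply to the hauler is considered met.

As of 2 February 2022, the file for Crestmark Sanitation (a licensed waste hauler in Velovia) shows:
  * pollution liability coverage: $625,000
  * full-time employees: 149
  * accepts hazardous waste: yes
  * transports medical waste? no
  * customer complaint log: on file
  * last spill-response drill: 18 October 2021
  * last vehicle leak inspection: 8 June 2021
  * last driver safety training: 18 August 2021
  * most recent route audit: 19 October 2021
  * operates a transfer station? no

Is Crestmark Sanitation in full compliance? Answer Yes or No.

1. route audit 106 days ago vs limit 120 → met
2. condition 'accepts hazardous waste' holds; vehicle leak inspection 239 days ago vs limit 270 → met
3. condition 'operates a transfer station' does not hold → requirement n/a → met
4. condition 'transports medical waste' does not hold → requirement n/a → met
5. customer complaint log present → met
6. pollution liability coverage $625,000 ≥ $575,000 → met
7. driver safety training 168 days ago vs limit 180 → met
8. spill-response drill 107 days ago vs limit 120 → met
All met.

Yes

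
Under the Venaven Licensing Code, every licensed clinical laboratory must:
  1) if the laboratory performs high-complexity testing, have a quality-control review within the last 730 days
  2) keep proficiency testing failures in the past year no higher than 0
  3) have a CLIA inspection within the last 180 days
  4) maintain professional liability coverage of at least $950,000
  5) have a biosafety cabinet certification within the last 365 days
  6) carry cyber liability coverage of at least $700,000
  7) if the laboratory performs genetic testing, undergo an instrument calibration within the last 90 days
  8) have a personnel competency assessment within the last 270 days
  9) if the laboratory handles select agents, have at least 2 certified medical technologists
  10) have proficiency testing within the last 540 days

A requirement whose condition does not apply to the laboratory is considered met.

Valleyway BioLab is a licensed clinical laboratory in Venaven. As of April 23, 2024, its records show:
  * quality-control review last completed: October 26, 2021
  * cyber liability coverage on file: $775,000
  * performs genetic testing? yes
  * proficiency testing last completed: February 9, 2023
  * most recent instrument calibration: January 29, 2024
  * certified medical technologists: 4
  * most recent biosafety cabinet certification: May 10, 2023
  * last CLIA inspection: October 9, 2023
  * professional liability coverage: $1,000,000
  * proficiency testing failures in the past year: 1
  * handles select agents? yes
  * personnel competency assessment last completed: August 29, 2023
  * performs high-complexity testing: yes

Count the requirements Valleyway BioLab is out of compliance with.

3

1. condition 'performs high-complexity testing' holds; quality-control review 910 days ago vs limit 730 → not met
2. proficiency testing failures in the past year 1 > 0 → not met
3. CLIA inspection 197 days ago vs limit 180 → not met
4. professional liability coverage $1,000,000 ≥ $950,000 → met
5. biosafety cabinet certification 349 days ago vs limit 365 → met
6. cyber liability coverage $775,000 ≥ $700,000 → met
7. condition 'performs genetic testing' holds; instrument calibration 85 days ago vs limit 90 → met
8. personnel competency assessment 238 days ago vs limit 270 → met
9. condition 'handles select agents' holds; certified medical technologists 4 ≥ 2 → met
10. proficiency testing 439 days ago vs limit 540 → met
Not met: 3 of 10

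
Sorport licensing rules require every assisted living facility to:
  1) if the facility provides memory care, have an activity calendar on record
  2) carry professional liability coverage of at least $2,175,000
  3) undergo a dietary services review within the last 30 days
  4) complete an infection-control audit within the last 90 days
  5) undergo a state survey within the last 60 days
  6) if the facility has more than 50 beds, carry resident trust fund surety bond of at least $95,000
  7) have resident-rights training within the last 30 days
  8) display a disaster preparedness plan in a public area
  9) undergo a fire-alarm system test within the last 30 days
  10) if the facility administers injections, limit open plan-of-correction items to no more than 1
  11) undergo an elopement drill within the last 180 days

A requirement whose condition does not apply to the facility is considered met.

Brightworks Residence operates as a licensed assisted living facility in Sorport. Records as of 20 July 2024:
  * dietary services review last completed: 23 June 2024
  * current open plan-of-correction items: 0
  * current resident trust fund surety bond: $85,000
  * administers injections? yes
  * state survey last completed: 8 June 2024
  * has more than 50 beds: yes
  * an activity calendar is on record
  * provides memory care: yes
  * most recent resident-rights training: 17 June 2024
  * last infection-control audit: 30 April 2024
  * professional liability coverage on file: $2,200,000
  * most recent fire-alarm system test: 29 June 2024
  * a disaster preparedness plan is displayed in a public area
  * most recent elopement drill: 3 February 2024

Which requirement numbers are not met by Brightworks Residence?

1. condition 'provides memory care' holds; activity calendar present → met
2. professional liability coverage $2,200,000 ≥ $2,175,000 → met
3. dietary services review 27 days ago vs limit 30 → met
4. infection-control audit 81 days ago vs limit 90 → met
5. state survey 42 days ago vs limit 60 → met
6. condition 'has more than 50 beds' holds; resident trust fund surety bond $85,000 < $95,000 → not met
7. resident-rights training 33 days ago vs limit 30 → not met
8. disaster preparedness plan present → met
9. fire-alarm system test 21 days ago vs limit 30 → met
10. condition 'administers injections' holds; open plan-of-correction items 0 ≤ 1 → met
11. elopement drill 168 days ago vs limit 180 → met
Not met: 6, 7

6, 7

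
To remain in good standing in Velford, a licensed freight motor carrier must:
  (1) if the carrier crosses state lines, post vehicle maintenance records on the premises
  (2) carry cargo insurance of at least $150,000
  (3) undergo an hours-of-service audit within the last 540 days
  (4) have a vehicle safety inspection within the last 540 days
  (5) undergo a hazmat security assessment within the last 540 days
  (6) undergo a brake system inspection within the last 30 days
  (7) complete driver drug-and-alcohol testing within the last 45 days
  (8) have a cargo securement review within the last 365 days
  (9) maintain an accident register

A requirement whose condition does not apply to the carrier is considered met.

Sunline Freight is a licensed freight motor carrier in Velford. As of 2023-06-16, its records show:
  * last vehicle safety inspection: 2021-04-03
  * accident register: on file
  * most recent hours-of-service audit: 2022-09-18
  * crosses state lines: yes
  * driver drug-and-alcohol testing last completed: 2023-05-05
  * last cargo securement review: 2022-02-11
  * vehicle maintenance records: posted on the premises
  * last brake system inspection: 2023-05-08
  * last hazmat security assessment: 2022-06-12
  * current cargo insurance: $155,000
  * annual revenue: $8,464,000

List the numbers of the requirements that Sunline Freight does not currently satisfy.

4, 6, 8

1. condition 'crosses state lines' holds; vehicle maintenance records present → met
2. cargo insurance $155,000 ≥ $150,000 → met
3. hours-of-service audit 271 days ago vs limit 540 → met
4. vehicle safety inspection 804 days ago vs limit 540 → not met
5. hazmat security assessment 369 days ago vs limit 540 → met
6. brake system inspection 39 days ago vs limit 30 → not met
7. driver drug-and-alcohol testing 42 days ago vs limit 45 → met
8. cargo securement review 490 days ago vs limit 365 → not met
9. accident register present → met
Not met: 4, 6, 8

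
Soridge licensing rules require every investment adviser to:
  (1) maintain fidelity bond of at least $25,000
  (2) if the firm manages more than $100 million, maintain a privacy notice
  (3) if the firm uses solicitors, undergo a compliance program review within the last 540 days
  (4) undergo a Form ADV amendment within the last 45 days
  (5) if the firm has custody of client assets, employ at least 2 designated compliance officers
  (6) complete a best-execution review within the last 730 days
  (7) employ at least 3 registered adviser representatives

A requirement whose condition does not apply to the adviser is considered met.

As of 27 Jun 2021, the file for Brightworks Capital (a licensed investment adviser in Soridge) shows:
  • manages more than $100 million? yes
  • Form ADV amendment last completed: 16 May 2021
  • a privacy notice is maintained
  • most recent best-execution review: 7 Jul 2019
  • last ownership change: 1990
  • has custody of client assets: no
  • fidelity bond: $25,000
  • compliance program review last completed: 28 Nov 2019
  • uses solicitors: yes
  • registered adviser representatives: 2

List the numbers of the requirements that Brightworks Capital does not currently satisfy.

1. fidelity bond $25,000 ≥ $25,000 → met
2. condition 'manages more than $100 million' holds; privacy notice present → met
3. condition 'uses solicitors' holds; compliance program review 577 days ago vs limit 540 → not met
4. Form ADV amendment 42 days ago vs limit 45 → met
5. condition 'has custody of client assets' does not hold → requirement n/a → met
6. best-execution review 721 days ago vs limit 730 → met
7. registered adviser representatives 2 < 3 → not met
Not met: 3, 7

3, 7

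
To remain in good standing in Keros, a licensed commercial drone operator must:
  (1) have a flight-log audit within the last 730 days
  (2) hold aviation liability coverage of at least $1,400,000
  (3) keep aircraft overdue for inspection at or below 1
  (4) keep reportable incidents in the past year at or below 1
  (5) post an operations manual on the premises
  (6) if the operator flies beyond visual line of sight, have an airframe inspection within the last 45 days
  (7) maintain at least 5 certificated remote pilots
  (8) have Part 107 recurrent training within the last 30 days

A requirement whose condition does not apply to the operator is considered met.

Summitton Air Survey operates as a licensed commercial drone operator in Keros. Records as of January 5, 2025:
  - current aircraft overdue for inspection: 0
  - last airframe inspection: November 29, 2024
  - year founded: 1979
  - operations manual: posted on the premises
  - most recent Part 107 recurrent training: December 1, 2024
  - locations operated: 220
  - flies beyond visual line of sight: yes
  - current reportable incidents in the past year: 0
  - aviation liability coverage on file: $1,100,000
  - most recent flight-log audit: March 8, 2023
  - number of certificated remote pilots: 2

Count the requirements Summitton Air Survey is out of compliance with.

1. flight-log audit 669 days ago vs limit 730 → met
2. aviation liability coverage $1,100,000 < $1,400,000 → not met
3. aircraft overdue for inspection 0 ≤ 1 → met
4. reportable incidents in the past year 0 ≤ 1 → met
5. operations manual present → met
6. condition 'flies beyond visual line of sight' holds; airframe inspection 37 days ago vs limit 45 → met
7. certificated remote pilots 2 < 5 → not met
8. Part 107 recurrent training 35 days ago vs limit 30 → not met
Not met: 3 of 8

3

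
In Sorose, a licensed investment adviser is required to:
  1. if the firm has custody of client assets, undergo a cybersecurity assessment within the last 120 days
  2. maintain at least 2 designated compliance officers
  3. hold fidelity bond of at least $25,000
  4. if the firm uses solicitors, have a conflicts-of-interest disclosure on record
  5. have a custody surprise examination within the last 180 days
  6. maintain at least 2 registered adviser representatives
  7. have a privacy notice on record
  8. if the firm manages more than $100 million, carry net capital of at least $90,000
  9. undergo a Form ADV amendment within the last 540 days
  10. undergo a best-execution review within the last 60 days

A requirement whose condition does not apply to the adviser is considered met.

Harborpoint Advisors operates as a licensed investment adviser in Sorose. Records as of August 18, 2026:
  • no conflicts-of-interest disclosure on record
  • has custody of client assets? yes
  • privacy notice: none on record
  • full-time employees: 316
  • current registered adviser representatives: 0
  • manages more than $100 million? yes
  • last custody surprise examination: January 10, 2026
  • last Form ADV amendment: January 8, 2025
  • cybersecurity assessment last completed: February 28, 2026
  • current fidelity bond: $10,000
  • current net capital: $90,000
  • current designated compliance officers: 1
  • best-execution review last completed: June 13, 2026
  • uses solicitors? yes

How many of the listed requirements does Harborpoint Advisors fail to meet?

1. condition 'has custody of client assets' holds; cybersecurity assessment 171 days ago vs limit 120 → not met
2. designated compliance officers 1 < 2 → not met
3. fidelity bond $10,000 < $25,000 → not met
4. condition 'uses solicitors' holds; conflicts-of-interest disclosure absent → not met
5. custody surprise examination 220 days ago vs limit 180 → not met
6. registered adviser representatives 0 < 2 → not met
7. privacy notice absent → not met
8. condition 'manages more than $100 million' holds; net capital $90,000 ≥ $90,000 → met
9. Form ADV amendment 587 days ago vs limit 540 → not met
10. best-execution review 66 days ago vs limit 60 → not met
Not met: 9 of 10

9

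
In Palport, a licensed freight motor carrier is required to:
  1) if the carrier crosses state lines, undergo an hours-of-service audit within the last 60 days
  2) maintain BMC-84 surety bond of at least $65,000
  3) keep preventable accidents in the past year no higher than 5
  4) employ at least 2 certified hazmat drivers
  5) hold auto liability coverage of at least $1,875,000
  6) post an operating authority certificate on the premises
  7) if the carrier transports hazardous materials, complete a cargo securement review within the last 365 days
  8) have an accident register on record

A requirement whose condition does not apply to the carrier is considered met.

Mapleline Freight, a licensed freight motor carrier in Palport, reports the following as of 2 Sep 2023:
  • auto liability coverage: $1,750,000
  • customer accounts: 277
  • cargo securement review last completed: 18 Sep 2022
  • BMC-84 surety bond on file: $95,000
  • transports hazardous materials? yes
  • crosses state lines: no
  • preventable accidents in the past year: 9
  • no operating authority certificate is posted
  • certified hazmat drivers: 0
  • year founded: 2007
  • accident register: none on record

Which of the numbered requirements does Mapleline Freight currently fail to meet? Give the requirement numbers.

3, 4, 5, 6, 8

1. condition 'crosses state lines' does not hold → requirement n/a → met
2. BMC-84 surety bond $95,000 ≥ $65,000 → met
3. preventable accidents in the past year 9 > 5 → not met
4. certified hazmat drivers 0 < 2 → not met
5. auto liability coverage $1,750,000 < $1,875,000 → not met
6. operating authority certificate absent → not met
7. condition 'transports hazardous materials' holds; cargo securement review 349 days ago vs limit 365 → met
8. accident register absent → not met
Not met: 3, 4, 5, 6, 8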